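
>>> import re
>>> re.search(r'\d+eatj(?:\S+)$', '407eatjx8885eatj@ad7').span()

(0, 20)

The pattern matches one or more of a digit; then the literal 'eat', then the literal 'j'; then one or more of a non-whitespace character (non-capturing group); then anchored at the end.
`re.search` tries every starting position until one works.
The match spans [0:20] → '407eatjx8885eatj@ad7'.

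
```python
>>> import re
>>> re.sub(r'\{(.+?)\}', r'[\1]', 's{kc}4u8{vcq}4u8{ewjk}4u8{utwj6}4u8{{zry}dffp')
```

's[kc]4u8[vcq]4u8[ewjk]4u8[utwj6]4u8[{zry]dffp'

With the lazy modifier that quantifier settles for the fewest repetitions that let the rest of the pattern succeed (the atoms after it are unaffected and can still be greedy).
Each match is replaced using the text its own group 1 captured.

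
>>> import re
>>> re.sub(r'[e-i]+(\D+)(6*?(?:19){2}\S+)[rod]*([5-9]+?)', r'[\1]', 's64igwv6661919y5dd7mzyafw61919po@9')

's64[wv]'

The pattern matches one or more of a character in [e-i]; then one or more of a non-digit (captured); then zero or more of the literal '6' (lazy), then the literal '19' repeated 2 times, then one or more of a non-whitespace character (captured); then zero or more of one of [rod]; then one or more of a character in [5-9] (lazy) (captured).
Each match is replaced using the text its own group 1 captured.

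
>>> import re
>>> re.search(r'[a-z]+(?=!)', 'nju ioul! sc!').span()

(4, 8)

The `(?=…)`/`(?<=…)` assertion just peeks at neighbouring text; it doesn't advance the match position.
Unlike `match`, `search` isn't anchored — it looks for the pattern anywhere in the string.
The match spans [4:8] → 'ioul'.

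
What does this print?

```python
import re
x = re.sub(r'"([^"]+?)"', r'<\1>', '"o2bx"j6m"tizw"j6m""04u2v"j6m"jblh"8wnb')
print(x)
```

`\1` in the replacement pulls in group 1's text for each match.

<o2bx>j6m<tizw>j6m"<04u2v>j6m<jblh>8wnb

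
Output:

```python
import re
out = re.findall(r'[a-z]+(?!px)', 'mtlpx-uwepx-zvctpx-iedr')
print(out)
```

The negative lookahead/lookbehind blocks any match where the forbidden context is present.
Walking the string: at [0:5] → 'mtlpx'; at [6:11] → 'uwepx'; at [12:18] → 'zvctpx'; at [19:23] → 'iedr'.
No capturing groups, so `findall` returns the 4 full match strings.

['mtlpx', 'uwepx', 'zvctpx', 'iedr']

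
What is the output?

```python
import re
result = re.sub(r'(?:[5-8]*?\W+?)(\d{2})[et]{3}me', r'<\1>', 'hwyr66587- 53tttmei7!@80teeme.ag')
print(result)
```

hwyr<53>i<80>.ag

The pattern matches zero or more of a character in [5-8] (lazy), then one or more of a non-word character (lazy) (non-capturing group); then exactly 2 of a digit (captured); then exactly 3 of one of [et], then the literal 'me'.
Each match is replaced using the text its own group 1 captured.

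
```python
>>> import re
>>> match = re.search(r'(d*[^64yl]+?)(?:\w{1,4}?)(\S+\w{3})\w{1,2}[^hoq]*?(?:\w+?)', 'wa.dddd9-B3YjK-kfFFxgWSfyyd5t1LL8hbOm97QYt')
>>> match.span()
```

The match spans [0:42] → 'wa.dddd9-B3YjK-kfFFxgWSfyyd5t1LL8hbOm97QYt'.

(0, 42)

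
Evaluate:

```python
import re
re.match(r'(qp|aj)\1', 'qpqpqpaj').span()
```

(0, 4)

With `match`, the pattern is implicitly anchored at the beginning.
The match spans [0:4] → 'qpqp'.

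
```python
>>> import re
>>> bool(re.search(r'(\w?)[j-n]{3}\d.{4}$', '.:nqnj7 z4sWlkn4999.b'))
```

Here the pattern never matches, so the call returns None, and `bool(None)` is False.

False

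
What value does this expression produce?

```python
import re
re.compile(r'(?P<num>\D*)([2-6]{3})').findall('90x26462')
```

[('x', '264')]

Pattern: zero or more of a non-digit (captured as 'num'); then exactly 3 of a character in [2-6] (captured).
Walking the string: at [2:6] match 'x264', groups = ('x', '264').
2 groups means the one result is a tuple of 2 captured strings — 1 here.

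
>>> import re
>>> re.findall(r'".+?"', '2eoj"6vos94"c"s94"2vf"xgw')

['"6vos94"', '"s94"']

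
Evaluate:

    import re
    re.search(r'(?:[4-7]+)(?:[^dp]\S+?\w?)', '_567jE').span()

(1, 6)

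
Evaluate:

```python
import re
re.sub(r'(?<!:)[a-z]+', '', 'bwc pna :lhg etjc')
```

'  :l '

Because the assertion is negative and zero-width, positions next to the forbidden text are skipped.
Each match is replaced by ''.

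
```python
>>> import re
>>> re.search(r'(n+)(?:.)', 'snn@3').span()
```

(1, 4)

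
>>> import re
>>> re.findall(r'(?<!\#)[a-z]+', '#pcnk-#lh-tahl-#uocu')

['cnk', 'h', 'tahl', 'ocu']

A negative assertion filters positions out without eating any characters.
`findall` yields the raw match text (4 of them) because the pattern has no groups.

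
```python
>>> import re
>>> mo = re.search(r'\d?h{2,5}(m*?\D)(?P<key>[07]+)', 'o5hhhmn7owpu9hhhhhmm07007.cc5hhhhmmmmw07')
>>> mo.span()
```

(1, 8)

This matches optionally a digit, then 2 to 5 of the literal 'h'; then zero or more of the literal 'm' (lazy), then a non-digit (captured); then one or more of one of [07] (captured as 'key').
`search` walks the string left to right and returns the first match it finds.
The match spans [1:8] → '5hhhmn7'.
Captured: group 1 = 'mn', group 2 = '7'.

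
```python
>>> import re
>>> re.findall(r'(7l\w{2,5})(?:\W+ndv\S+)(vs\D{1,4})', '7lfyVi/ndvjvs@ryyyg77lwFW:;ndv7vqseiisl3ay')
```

[('7lfyVi', 'vs@ryy')]

This matches the literal '7l', then 2 to 5 of a word character (captured); then one or more of a non-word character, then the literal 'ndv', then one or more of a non-whitespace character (non-capturing group); then the literal 'vs', then 1 to 4 of a non-digit (captured).
Walking the string: at [0:17] match '7lfyVi/ndvjvs@ryy', groups = ('7lfyVi', 'vs@ryy').
2 groups means the one result is a tuple of 2 captured strings — 1 here.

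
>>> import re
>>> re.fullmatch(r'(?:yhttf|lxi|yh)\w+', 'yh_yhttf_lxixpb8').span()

`fullmatch` succeeds only if the pattern covers the string from start to end.
The match spans [0:16] → 'yh_yhttf_lxixpb8'.

(0, 16)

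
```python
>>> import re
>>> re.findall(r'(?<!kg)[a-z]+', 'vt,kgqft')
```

['vt', 'kgqft']

The negative lookahead/lookbehind blocks any match where the forbidden context is present.
Walking the string: at [0:2] → 'vt'; at [3:8] → 'kgqft'.
`findall` yields the raw match text (2 of them) because the pattern has no groups.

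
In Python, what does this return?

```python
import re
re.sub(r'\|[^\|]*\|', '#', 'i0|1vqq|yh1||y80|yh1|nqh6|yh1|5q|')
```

'i0#yh1#y80#nqh6#5q|'

Matches: at [2:8] → '|1vqq|'; at [11:13] → '||'; at [16:21] → '|yh1|'; at [25:30] → '|yh1|'.
Every occurrence is swapped for '#'.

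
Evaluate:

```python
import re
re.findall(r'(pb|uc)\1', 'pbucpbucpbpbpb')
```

A backreference is literal: `\1` must see the identical characters the first group matched.
Walking the string: at [8:12] match 'pbpb', group 1 = 'pb'.
`findall` collects group 1 from the one match (1 total).

['pb']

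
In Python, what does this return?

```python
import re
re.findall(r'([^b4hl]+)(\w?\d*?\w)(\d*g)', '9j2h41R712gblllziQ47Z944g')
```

[('9j2', 'h41R', '712g'), ('ziQ', '47Z', '944g')]

This matches one or more of any character except [b4hl] (captured); then optionally a word character, then zero or more of a digit (lazy), then a word character (captured); then zero or more of a digit, then a literal 'g' (captured).
Scanning left to right: at [0:11] match '9j2h41R712g', groups = ('9j2', 'h41R', '712g'); at [15:25] match 'ziQ47Z944g', groups = ('ziQ', '47Z', '944g').
`findall` packs the 3 group values into a tuple for every match.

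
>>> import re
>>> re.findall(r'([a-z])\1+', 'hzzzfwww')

['z', 'w']

The backreference `\1` re-matches whatever the first group consumed, character for character.
Scanning left to right: at [1:4] match 'zzz', group 1 = 'z'; at [5:8] match 'www', group 1 = 'w'.
One capturing group, so `findall` returns just the captured substring from each match — 2 in all.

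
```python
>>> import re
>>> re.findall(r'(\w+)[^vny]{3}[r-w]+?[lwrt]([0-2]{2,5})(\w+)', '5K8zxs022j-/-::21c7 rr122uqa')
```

[('21', '122', 'uqa')]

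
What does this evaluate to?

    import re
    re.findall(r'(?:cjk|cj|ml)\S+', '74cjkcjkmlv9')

Scanning left to right: at [2:12] → 'cjkcjkmlv9'.
With no groups in the pattern, `findall` gives back each whole match — 1 here.

['cjkcjkmlv9']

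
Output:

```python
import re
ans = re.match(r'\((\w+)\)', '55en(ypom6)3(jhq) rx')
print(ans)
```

`match` is anchored at position 0; if the pattern doesn't fit there, it returns None.
Here position 0 doesn't satisfy it, so the call returns None.

None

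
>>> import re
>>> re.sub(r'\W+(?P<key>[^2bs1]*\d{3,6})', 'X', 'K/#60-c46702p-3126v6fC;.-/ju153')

The pattern matches one or more of a non-word character; then zero or more of any character except [2bs1], then 3 to 6 of a digit (captured as 'key').
Matches: at [1:12] → '/#60-c46702'; at [13:18] → '-3126'; at [22:31] → ';.-/ju153'.
Each match is replaced by 'X'.

'KXpXv6fCX'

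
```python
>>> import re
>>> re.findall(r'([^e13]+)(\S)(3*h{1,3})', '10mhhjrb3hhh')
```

[('0mhhjrb', '3', 'hhh')]

The pattern matches one or more of any character except [e13] (captured); then a non-whitespace character (captured); then zero or more of the literal '3', then 1 to 3 of a literal 'h' (captured).
Walking the string: at [1:12] match '0mhhjrb3hhh', groups = ('0mhhjrb', '3', 'hhh').
`findall` packs the 3 group values into a tuple for every match.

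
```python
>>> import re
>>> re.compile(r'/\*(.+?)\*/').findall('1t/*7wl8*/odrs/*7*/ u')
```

['7wl8', '7']

The `?` after the quantifier makes it lazy — it takes as little as possible before letting the rest of the pattern try.
Because there's exactly one group, `findall` drops the full match and keeps group 1 from each hit.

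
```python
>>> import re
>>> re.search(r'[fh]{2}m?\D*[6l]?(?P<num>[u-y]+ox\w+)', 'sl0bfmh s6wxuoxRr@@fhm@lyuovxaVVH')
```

The pattern matches exactly 2 of one of [fh]; then optionally the literal 'm', then zero or more of a non-digit, then optionally one of [6l]; then one or more of a character in [u-y], then the literal 'ox', then one or more of a word character (captured as 'num').
`re.search` scans for the first position where the pattern succeeds.
Here the pattern never matches, so the call returns None.

None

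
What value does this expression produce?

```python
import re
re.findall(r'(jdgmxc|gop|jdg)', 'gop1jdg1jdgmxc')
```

`|` is ordered: at each position the engine commits to the first alternative that works.
Walking the string: at [0:3] match 'gop', group 1 = 'gop'; at [4:7] match 'jdg', group 1 = 'jdg'; at [8:14] match 'jdgmxc', group 1 = 'jdgmxc'.
One capturing group, so `findall` returns just the captured substring from each match — 3 in all.

['gop', 'jdg', 'jdgmxc']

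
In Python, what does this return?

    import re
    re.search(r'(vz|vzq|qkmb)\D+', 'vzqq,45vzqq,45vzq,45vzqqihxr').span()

`search` walks the string left to right and returns the first match it finds.
The match spans [0:5] → 'vzqq,'.
Captured: group 1 = 'vz'.

(0, 5)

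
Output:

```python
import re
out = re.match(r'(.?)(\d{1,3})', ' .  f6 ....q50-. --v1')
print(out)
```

None

Pattern: optionally any character (captured); then 1 to 3 of a digit (captured).
With `match`, the pattern is implicitly anchored at the beginning.
Here the string doesn't start with a match, so the call returns None.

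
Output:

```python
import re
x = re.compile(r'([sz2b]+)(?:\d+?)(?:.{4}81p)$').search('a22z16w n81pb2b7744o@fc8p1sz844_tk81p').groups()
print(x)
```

('sz',)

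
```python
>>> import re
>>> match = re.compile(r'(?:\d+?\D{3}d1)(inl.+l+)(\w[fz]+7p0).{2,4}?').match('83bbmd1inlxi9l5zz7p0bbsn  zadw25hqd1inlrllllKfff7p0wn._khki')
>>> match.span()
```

Pattern: one or more of a digit (lazy), then exactly 3 of a non-digit, then the literal 'd1' (non-capturing group); then the literal 'inl', then one or more of any character, then one or more of the literal 'l' (captured); then a word character, then one or more of one of [fz], then the literal '7p0' (captured); then 2 to 4 of any character (lazy).
A `+?`/`*?`/`{m,n}?` starts at its minimum and grows only as far as needed for what follows to match.
`re.match` only tries the pattern at the start of the string.
The match spans [0:53] → '83bbmd1inlxi9l5zz7p0bbsn  zadw25hqd1inlrllllKfff7p0wn'.
Captured: group 1 = 'inlxi9l5zz7p0bbsn  zadw25hqd1inlrllll', group 2 = 'Kfff7p0'.

(0, 53)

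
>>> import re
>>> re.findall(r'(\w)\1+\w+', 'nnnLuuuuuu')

After group 1 captures some text, `\1` only succeeds where that same text appears again.
Scanning left to right: at [0:10] match 'nnnLuuuuuu', group 1 = 'n'.
One capturing group, so `findall` returns just the captured substring from the one match — 1 in all.

['n']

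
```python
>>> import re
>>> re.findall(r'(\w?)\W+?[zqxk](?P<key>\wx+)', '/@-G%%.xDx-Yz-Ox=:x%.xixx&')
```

[('G', 'Dx'), ('x', 'ixx')]

Pattern: optionally a word character (captured); then one or more of a non-word character (lazy), then one of [zqxk]; then a word character, then one or more of a literal 'x' (captured as 'key').
Walking the string: at [3:10] match 'G%%.xDx', groups = ('G', 'Dx'); at [18:25] match 'x%.xixx', groups = ('x', 'ixx').
With 2 capturing groups, `findall` returns a 2-tuple per match.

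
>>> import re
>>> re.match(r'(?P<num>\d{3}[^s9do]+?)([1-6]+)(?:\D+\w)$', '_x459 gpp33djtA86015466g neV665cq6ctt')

Pattern: exactly 3 of a digit, then one or more of any character except [s9do] (lazy) (captured as 'num'); then one or more of a character in [1-6] (captured); then one or more of a non-digit, then a word character (non-capturing group); then anchored at the end.
`match` is anchored at position 0; if the pattern doesn't fit there, it returns None.
Here position 0 doesn't satisfy it, so the call returns None.

None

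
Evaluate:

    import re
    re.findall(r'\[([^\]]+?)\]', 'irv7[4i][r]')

Matches: at [4:8] match '[4i]', group 1 = '4i'; at [8:11] match '[r]', group 1 = 'r'.
With a single group, `findall` returns only what that group captured — 2 items.

['4i', 'r']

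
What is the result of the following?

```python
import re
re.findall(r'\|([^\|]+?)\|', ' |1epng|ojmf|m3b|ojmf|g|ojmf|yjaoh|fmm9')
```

['1epng', 'm3b', 'g', 'yjaoh']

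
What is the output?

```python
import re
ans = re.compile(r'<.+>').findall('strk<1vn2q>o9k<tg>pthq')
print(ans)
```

['<1vn2q>o9k<tg>']

Matches: at [4:18] → '<1vn2q>o9k<tg>'.
No capturing groups, so `findall` returns the 1 full match string.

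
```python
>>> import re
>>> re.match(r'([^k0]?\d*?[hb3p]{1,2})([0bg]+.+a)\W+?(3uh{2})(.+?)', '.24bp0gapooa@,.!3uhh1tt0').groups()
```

('.24bp', '0gapooa', '3uhh', '1')

The match spans [0:21] → '.24bp0gapooa@,.!3uhh1'.
Captured: group 1 = '.24bp', group 2 = '0gapooa', group 3 = '3uhh', group 4 = '1'.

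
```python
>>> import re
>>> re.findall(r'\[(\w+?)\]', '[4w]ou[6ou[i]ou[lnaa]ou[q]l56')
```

['4w', 'i', 'lnaa', 'q']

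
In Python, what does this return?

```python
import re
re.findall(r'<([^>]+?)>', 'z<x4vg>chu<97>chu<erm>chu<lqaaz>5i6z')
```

['x4vg', '97', 'erm', 'lqaaz']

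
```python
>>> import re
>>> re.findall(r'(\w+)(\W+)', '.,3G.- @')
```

[('3G', '.- @')]

The pattern matches one or more of a word character (captured); then one or more of a non-word character (captured).
Walking the string: at [2:8] match '3G.- @', groups = ('3G', '.- @').
With 2 capturing groups, `findall` returns a 2-tuple per match.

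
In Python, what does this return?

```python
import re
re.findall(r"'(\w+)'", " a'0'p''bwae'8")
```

['0', 'bwae']

One capturing group, so `findall` returns just the captured substring from each match — 2 in all.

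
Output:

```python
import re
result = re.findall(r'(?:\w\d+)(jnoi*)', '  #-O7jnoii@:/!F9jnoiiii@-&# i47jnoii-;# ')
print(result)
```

['jnoii', 'jnoiiii', 'jnoii']

The pattern matches a word character, then one or more of a digit (non-capturing group); then the literal 'jno', then zero or more of the literal 'i' (captured).
Scanning left to right: at [4:11] match 'O7jnoii', group 1 = 'jnoii'; at [15:24] match 'F9jnoiiii', group 1 = 'jnoiiii'; at [29:37] match 'i47jnoii', group 1 = 'jnoii'.
`findall` collects group 1 from each match (3 total).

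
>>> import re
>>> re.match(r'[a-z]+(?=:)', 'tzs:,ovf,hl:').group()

'tzs'

Lookahead/lookbehind check context without consuming it, so the matched span excludes the asserted characters.
`match` is anchored at position 0; if the pattern doesn't fit there, it returns None.
The match spans [0:3] → 'tzs'.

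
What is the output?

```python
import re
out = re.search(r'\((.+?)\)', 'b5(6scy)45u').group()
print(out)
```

(6scy)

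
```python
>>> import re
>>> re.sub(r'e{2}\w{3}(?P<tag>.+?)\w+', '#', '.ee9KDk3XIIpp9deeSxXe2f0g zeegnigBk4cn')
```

Every occurrence is swapped for '#'.

'.# z#'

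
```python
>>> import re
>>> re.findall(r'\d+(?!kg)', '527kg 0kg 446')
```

['52', '446']

A negative assertion filters positions out without eating any characters.
No capturing groups, so `findall` returns the 2 full match strings.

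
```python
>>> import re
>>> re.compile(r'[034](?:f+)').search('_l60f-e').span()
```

Pattern: one of [034]; then one or more of a literal 'f' (non-capturing group).
`re.search` scans for the first position where the pattern succeeds.
The match spans [3:5] → '0f'.

(3, 5)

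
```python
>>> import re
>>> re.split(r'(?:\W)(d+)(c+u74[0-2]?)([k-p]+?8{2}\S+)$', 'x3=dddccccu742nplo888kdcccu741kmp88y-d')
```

['x3', 'ddd', 'ccccu742', 'nplo888kdcccu741kmp88y-d', '']

This matches a non-word character (non-capturing group); then one or more of a literal 'd' (captured); then one or more of a literal 'c', then the literal 'u74', then optionally a character in [0-2] (captured); then one or more of a character in [k-p] (lazy), then exactly 2 of the literal '8', then one or more of a non-whitespace character (captured); then anchored at the end.
Matches to split on: at [2:38] → '=dddccccu742nplo888kdcccu741kmp88y-d'.
Because the pattern has a capturing group, `split` also inserts each captured text between the pieces.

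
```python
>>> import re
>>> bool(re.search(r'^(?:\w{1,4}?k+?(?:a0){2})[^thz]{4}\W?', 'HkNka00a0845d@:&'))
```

False

Here no position works, so the call returns None, and `bool(None)` is False.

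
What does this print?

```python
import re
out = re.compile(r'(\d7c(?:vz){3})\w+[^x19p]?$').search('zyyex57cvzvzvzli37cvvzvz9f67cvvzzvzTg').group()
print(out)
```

Pattern: a digit, then the literal '7c', then the literal 'vz' repeated 3 times (captured); then one or more of a word character, then optionally any character except [x19p]; then anchored at the end.
`search` walks the string left to right and returns the first match it finds.
The match spans [5:37] → '57cvzvzvzli37cvvzvz9f67cvvzzvzTg'.
Captured: group 1 = '57cvzvzvz'.

57cvzvzvzli37cvvzvz9f67cvvzzvzTg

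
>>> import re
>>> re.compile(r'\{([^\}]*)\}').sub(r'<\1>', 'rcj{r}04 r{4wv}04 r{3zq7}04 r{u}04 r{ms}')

'rcj<r>04 r<4wv>04 r<3zq7>04 r<u>04 r<ms>'

Matches: at [3:6] → '{r}'; at [10:15] → '{4wv}'; at [19:25] → '{3zq7}'; at [29:32] → '{u}'; at [36:40] → '{ms}'.
The replacement refers to a captured group, so each match is rewritten using its own captured text.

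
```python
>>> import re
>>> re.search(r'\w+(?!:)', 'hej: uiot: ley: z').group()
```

'he'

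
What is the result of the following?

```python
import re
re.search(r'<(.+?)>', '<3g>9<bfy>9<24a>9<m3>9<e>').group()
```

'<3g>'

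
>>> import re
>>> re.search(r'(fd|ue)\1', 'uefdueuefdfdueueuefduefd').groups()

('ue',)

`\1` is not a pattern — it's the concrete string captured by group 1, re-applied verbatim.
`re.search` tries every starting position until one works.
The match spans [4:8] → 'ueue'.
Captured: group 1 = 'ue'.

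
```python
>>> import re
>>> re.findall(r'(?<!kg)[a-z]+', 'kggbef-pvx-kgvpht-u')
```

['kggbef', 'pvx', 'kgvpht', 'u']

`(?!…)`/`(?<!…)` only lets a position through if the neighbouring text does NOT match; no characters are consumed.
Matches: at [0:6] → 'kggbef'; at [7:10] → 'pvx'; at [11:17] → 'kgvpht'; at [18:19] → 'u'.
Since nothing is captured, `findall` lists the 4 matched substrings directly.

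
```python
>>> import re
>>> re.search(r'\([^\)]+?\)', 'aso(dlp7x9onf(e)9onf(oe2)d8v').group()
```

`re.search` tries every starting position until one works.
The match spans [3:16] → '(dlp7x9onf(e)'.

'(dlp7x9onf(e)'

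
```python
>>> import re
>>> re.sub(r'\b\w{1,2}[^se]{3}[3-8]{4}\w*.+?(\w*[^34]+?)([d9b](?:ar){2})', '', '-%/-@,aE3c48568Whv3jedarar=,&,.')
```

This matches a word boundary (`\b`, zero-width); then 1 to 2 of a word character; then exactly 3 of any character except [se], then exactly 4 of a character in [3-8], then zero or more of a word character; then one or more of any character (lazy); then zero or more of a word character, then one or more of any character except [34] (lazy) (captured); then one of [d9b], then the literal 'ar' repeated 2 times (captured).
Matches: at [6:26] → 'aE3c48568Whv3jedarar'.
`sub` substitutes '' at each match site.

'-%/-@,=,&,.'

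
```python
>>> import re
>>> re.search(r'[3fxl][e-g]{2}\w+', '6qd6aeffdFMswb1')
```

None

Here the pattern never matches, so the call returns None.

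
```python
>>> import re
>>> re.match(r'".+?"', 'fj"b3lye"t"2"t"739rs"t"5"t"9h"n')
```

None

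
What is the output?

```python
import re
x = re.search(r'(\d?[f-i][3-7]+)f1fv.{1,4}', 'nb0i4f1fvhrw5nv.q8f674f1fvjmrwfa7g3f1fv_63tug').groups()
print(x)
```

('0i4',)

The match spans [2:13] → '0i4f1fvhrw5'.
Captured: group 1 = '0i4'.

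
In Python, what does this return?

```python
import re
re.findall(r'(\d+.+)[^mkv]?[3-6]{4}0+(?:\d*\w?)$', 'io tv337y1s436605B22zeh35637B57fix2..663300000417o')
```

This matches one or more of a digit, then one or more of any character (captured); then optionally any character except [mkv], then exactly 4 of a character in [3-6], then one or more of the literal '0'; then zero or more of a digit, then optionally a word character (non-capturing group); then anchored at the end.
Because there's exactly one group, `findall` drops the full match and keeps group 1 from the one hit.

['337y1s436605B22zeh35637B57fix2..']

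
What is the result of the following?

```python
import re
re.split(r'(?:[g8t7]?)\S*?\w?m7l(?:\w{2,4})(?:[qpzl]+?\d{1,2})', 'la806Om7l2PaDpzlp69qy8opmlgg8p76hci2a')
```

Pattern: optionally one of [g8t7] (non-capturing group); then zero or more of a non-whitespace character (lazy), then optionally a word character, then the literal 'm7l'; then 2 to 4 of a word character (non-capturing group); then one or more of one of [qpzl] (lazy), then 1 to 2 of a digit (non-capturing group).
Matches to split on: at [0:19] → 'la806Om7l2PaDpzlp69'.
Splitting on the pattern gives 2 pieces.

['', 'qy8opmlgg8p76hci2a']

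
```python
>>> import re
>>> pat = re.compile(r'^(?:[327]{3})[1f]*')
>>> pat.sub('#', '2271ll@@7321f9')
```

'#ll@@7321f9'

The pattern matches anchored at the start of the string; then exactly 3 of one of [327] (non-capturing group); then zero or more of one of [1f].
Every occurrence is swapped for '#'.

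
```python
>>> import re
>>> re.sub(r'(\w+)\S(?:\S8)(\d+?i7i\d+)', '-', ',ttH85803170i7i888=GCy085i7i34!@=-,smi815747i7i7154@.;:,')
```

',-=-!@=-,-@.;:,'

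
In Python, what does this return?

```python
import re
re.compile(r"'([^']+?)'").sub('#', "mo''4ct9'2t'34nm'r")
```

Each match is replaced by '#'.

"mo'#2t#r"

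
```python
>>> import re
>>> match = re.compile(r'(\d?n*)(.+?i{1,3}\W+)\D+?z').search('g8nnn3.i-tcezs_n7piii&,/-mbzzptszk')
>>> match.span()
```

(0, 13)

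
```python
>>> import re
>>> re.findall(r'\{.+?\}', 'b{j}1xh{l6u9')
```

['{j}']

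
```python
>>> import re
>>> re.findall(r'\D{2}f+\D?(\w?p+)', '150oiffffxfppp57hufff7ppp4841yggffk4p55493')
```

['fppp', '7ppp', '4p']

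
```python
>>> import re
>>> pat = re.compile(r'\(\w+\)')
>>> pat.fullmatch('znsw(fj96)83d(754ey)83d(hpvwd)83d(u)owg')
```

`re.fullmatch` requires the pattern to consume the entire string.
Here the string isn't matched end-to-end, so the call returns None.

None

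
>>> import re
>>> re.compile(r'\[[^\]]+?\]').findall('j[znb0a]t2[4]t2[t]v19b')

['[znb0a]', '[4]', '[t]']

Scanning left to right: at [1:8] → '[znb0a]'; at [10:13] → '[4]'; at [15:18] → '[t]'.
No capturing groups, so `findall` returns the 3 full match strings.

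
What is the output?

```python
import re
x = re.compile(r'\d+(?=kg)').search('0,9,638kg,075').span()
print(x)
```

Lookahead/lookbehind check context without consuming it, so the matched span excludes the asserted characters.
`re.search` scans for the first position where the pattern succeeds.
The match spans [4:7] → '638'.

(4, 7)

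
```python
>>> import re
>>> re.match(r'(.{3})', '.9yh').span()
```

(0, 3)

The pattern matches exactly 3 of any character (captured).
`re.match` only tries the pattern at the start of the string.
The match spans [0:3] → '.9y'.
Captured: group 1 = '.9y'.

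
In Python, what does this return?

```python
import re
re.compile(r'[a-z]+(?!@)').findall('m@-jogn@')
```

['jog']

The negative lookahead/lookbehind blocks any match where the forbidden context is present.
Scanning left to right: at [3:6] → 'jog'.
With no groups in the pattern, `findall` gives back each whole match — 1 here.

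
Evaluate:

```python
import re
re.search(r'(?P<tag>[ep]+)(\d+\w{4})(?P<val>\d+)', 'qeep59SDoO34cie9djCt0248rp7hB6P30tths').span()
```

(1, 12)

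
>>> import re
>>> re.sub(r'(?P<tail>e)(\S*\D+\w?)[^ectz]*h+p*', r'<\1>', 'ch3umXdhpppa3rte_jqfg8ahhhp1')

The pattern matches a literal 'e' (captured as 'tail'); then zero or more of a non-whitespace character, then one or more of a non-digit, then optionally a word character (captured); then zero or more of any character except [ectz], then one or more of a literal 'h', then zero or more of the literal 'p'.
Matches: at [15:27] → 'e_jqfg8ahhhp'.
`\1` in the replacement pulls in group 1's text for each match.

'ch3umXdhpppa3rt<e>1'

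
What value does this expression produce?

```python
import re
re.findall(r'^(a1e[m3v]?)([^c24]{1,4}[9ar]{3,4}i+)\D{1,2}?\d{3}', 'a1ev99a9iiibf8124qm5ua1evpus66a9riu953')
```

[('a1ev', '99a9iii')]

The pattern matches anchored at the start of the string; then the literal 'a1e', then optionally one of [m3v] (captured); then 1 to 4 of any character except [c24], then 3 to 4 of one of [9ar], then one or more of the literal 'i' (captured); then 1 to 2 of a non-digit (lazy), then exactly 3 of a digit.
Walking the string: at [0:16] match 'a1ev99a9iiibf812', groups = ('a1ev', '99a9iii').
Multiple groups make `findall` return tuples — one 2-tuple for the one match.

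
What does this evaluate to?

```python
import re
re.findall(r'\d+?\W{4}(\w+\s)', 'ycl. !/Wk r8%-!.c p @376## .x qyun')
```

['c ', 'x ']

The pattern matches one or more of a digit (lazy); then exactly 4 of a non-word character; then one or more of a word character, then whitespace (captured).
Walking the string: at [11:18] match '8%-!.c ', group 1 = 'c '; at [21:30] match '376## .x ', group 1 = 'x '.
Because there's exactly one group, `findall` drops the full match and keeps group 1 from each hit.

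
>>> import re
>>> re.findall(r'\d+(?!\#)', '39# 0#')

The negative lookaround is zero-width — it rules out positions where the adjacent text would match, without consuming anything.
Since nothing is captured, `findall` lists the 1 matched substring directly.

['3']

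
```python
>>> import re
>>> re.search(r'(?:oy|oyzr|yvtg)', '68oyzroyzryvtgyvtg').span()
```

The regex engine tests alternatives in the order written; an earlier branch that matches wins even if a later one would match more.
`re.search` scans for the first position where the pattern succeeds.
The match spans [2:4] → 'oy'.

(2, 4)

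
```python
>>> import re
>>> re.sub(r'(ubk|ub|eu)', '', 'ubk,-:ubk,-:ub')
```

',-:,-:'

Alternation isn't longest-match — the leftmost alternative that fits at this position is chosen.
Matches: at [0:3] → 'ubk'; at [6:9] → 'ubk'; at [12:14] → 'ub'.
`sub` substitutes '' at each match site.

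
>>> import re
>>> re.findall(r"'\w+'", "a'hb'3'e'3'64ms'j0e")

["'hb'", "'e'", "'64ms'"]

With no groups in the pattern, `findall` gives back each whole match — 3 here.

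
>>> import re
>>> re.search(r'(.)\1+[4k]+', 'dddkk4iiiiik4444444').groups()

The match spans [0:6] → 'dddkk4'.
Captured: group 1 = 'd'.

('d',)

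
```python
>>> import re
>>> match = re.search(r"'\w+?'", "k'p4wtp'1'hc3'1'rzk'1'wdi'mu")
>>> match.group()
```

"'p4wtp'"

The match spans [1:8] → "'p4wtp'".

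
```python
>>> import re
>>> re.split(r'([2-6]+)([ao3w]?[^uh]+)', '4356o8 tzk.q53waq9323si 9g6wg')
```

This matches one or more of a character in [2-6] (captured); then optionally one of [ao3w], then one or more of any character except [uh] (captured).
Matches to split on: at [0:29] → '4356o8 tzk.q53waq9323si 9g6wg'.
`re.split` interleaves the captured-group text with the surrounding fragments.

['', '4356', 'o8 tzk.q53waq9323si 9g6wg', '']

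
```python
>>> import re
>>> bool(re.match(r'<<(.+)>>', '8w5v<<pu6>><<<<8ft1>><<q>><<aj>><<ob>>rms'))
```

False

`re.match` only tries the pattern at the start of the string.
Here the pattern fails at index 0, so the call returns None, and `bool(None)` is False.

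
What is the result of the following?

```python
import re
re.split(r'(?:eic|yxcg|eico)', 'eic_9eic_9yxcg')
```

['', '_9', '_9', '']

Each match becomes a cut point; 4 segments remain.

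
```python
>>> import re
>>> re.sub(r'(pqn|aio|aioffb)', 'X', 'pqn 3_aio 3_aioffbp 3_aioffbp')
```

'X 3_X 3_Xffbp 3_Xffbp'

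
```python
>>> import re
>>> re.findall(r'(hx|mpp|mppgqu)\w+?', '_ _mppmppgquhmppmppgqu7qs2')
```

['mpp', 'mpp']

Walking the string: at [3:7] match 'mppm', group 1 = 'mpp'; at [13:17] match 'mppm', group 1 = 'mpp'.
One capturing group, so `findall` returns just the captured substring from each match — 2 in all.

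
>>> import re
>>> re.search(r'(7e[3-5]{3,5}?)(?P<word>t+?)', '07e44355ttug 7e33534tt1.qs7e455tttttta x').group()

'7e44355t'

This matches the literal '7e', then 3 to 5 of a character in [3-5] (lazy) (captured); then one or more of a literal 't' (lazy) (captured as 'word').
`search` walks the string left to right and returns the first match it finds.
The match spans [1:9] → '7e44355t'.
Captured: group 1 = '7e44355', group 2 = 't'.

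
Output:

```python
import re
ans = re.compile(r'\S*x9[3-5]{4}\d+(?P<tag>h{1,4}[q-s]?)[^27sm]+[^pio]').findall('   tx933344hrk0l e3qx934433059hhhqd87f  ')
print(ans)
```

['hr']

Pattern: zero or more of a non-whitespace character, then the literal 'x9', then exactly 4 of a character in [3-5]; then one or more of a digit; then 1 to 4 of a literal 'h', then optionally a character in [q-s] (captured as 'tag'); then one or more of any character except [27sm], then any character except [pio].
Walking the string: at [3:37] match 'tx933344hrk0l e3qx934433059hhhqd87', group 1 = 'hr'.
With a single group, `findall` returns only what that group captured — 1 item.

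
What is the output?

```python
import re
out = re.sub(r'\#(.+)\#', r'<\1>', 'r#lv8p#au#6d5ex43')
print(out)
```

r<lv8p#au>6d5ex43

Matches: at [1:10] → '#lv8p#au#'.
The replacement refers to a captured group, so each match is rewritten using its own captured text.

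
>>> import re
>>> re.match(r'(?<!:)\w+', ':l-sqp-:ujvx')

With `match`, the pattern is implicitly anchored at the beginning.
Here the string doesn't start with a match, so the call returns None.

None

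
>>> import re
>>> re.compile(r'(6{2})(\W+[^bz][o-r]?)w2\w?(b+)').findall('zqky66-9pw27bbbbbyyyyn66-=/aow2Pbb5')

Pattern: exactly 2 of a literal '6' (captured); then one or more of a non-word character, then any character except [bz], then optionally a character in [o-r] (captured); then the literal 'w2', then optionally a word character; then one or more of a literal 'b' (captured).
Walking the string: at [4:17] match '66-9pw27bbbbb', groups = ('66', '-9p', 'bbbbb'); at [22:34] match '66-=/aow2Pbb', groups = ('66', '-=/ao', 'bb').
3 groups means each result is a tuple of 3 captured strings — 2 here.

[('66', '-9p', 'bbbbb'), ('66', '-=/ao', 'bb')]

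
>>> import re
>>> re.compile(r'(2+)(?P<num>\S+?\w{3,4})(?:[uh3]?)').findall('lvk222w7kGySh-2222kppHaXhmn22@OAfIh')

[('222', 'w7kGy'), ('2222', 'kppHa'), ('22', '@OAfI')]

Because the quantifier is non-greedy, it stops expanding at the earliest point where the rest of the pattern can succeed.
2 groups means each result is a tuple of 2 captured strings — 3 here.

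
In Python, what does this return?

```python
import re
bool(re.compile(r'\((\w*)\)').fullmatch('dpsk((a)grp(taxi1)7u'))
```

False

`re.fullmatch` requires the pattern to consume the entire string.
Here the string isn't matched end-to-end, so the call returns None, and `bool(None)` is False.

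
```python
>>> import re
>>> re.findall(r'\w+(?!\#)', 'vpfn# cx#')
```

['vpf', 'c']

Because the assertion is negative and zero-width, positions next to the forbidden text are skipped.
Walking the string: at [0:3] → 'vpf'; at [6:7] → 'c'.
Since nothing is captured, `findall` lists the 2 matched substrings directly.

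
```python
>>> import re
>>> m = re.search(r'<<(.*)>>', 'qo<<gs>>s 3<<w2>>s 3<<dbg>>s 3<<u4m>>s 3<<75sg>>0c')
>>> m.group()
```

Unlike `match`, `search` isn't anchored — it looks for the pattern anywhere in the string.
The match spans [2:48] → '<<gs>>s 3<<w2>>s 3<<dbg>>s 3<<u4m>>s 3<<75sg>>'.
Captured: group 1 = 'gs>>s 3<<w2>>s 3<<dbg>>s 3<<u4m>>s 3<<75sg'.

'<<gs>>s 3<<w2>>s 3<<dbg>>s 3<<u4m>>s 3<<75sg>>'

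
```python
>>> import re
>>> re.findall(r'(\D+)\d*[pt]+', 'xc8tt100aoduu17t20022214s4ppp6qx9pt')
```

['xc', 'aoduu', 's', 'qx']

`findall` collects group 1 from each match (4 total).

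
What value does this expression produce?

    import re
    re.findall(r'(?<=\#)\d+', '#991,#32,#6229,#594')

['991', '32', '6229', '594']

The lookaround is zero-width — it requires the adjacent text to match without consuming it, so the asserted text isn't part of the match.
Scanning left to right: at [1:4] → '991'; at [6:8] → '32'; at [10:14] → '6229'; at [16:19] → '594'.
Since nothing is captured, `findall` lists the 4 matched substrings directly.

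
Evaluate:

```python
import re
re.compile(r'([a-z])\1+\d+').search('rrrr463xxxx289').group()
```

After group 1 captures some text, `\1` only succeeds where that same text appears again.
The match spans [0:7] → 'rrrr463'.

'rrrr463'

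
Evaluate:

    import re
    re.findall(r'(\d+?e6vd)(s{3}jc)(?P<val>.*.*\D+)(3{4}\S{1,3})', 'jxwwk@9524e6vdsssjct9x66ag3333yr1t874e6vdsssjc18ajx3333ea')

[('9524e6vd', 'sssjc', 't9x66ag3333yr1t874e6vdsssjc18ajx', '3333ea')]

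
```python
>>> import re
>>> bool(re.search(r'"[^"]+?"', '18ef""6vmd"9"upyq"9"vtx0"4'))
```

True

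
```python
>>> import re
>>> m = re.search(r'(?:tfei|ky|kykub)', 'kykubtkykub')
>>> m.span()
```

The regex engine tests alternatives in the order written; an earlier branch that matches wins even if a later one would match more.
`search` walks the string left to right and returns the first match it finds.
The match spans [0:2] → 'ky'.

(0, 2)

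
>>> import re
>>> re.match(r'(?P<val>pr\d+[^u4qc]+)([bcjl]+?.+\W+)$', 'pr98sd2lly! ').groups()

Pattern: the literal 'pr', then one or more of a digit, then one or more of any character except [u4qc] (captured as 'val'); then one or more of one of [bcjl] (lazy), then one or more of any character, then one or more of a non-word character (captured); then anchored at the end.
`match` is anchored at position 0; if the pattern doesn't fit there, it returns None.
The match spans [0:12] → 'pr98sd2lly! '.
Captured: group 1 = 'pr98sd2l', group 2 = 'ly! '.

('pr98sd2l', 'ly! ')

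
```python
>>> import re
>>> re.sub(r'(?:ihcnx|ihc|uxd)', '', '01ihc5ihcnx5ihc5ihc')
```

'01555'

Alternation tries branches left to right and keeps the first one that lets the overall match succeed at that position.
Every occurrence is swapped for ''.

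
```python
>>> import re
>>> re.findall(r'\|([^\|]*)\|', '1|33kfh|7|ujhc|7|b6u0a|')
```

`findall` collects group 1 from each match (3 total).

['33kfh', 'ujhc', 'b6u0a']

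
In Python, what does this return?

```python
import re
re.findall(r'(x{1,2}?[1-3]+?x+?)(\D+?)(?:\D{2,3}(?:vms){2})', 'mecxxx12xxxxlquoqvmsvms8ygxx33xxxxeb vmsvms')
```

This matches 1 to 2 of a literal 'x' (lazy), then one or more of a character in [1-3] (lazy), then one or more of the literal 'x' (lazy) (captured); then one or more of a non-digit (lazy) (captured); then 2 to 3 of a non-digit, then the literal 'vms' repeated 2 times (non-capturing group).
Walking the string: at [4:23] match 'xx12xxxxlquoqvmsvms', groups = ('xx12x', 'xxxlq'); at [26:43] match 'xx33xxxxeb vmsvms', groups = ('xx33x', 'xxx').
With 2 capturing groups, `findall` returns a 2-tuple per match.

[('xx12x', 'xxxlq'), ('xx33x', 'xxx')]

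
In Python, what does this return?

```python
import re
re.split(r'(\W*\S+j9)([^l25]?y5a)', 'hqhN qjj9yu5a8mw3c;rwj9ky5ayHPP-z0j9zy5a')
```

The pattern matches zero or more of a non-word character, then one or more of a non-whitespace character, then the literal 'j9' (captured); then optionally any character except [l25], then the literal 'y5a' (captured).
Matches to split on: at [4:40] → ' qjj9yu5a8mw3c;rwj9ky5ayHPP-z0j9zy5a'.
`re.split` interleaves the captured-group text with the surrounding fragments.

['hqhN', ' qjj9yu5a8mw3c;rwj9ky5ayHPP-z0j9', 'zy5a', '']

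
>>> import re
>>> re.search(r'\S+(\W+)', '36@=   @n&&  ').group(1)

'   @'

Pattern: one or more of a non-whitespace character; then one or more of a non-word character (captured).
`re.search` scans for the first position where the pattern succeeds.
The match spans [0:8] → '36@=   @'.
Captured: group 1 = '   @'.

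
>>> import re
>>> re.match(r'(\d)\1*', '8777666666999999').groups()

('8',)

`\1` has to match the exact text group 1 already captured.
`re.match` won't scan ahead — the pattern has to work from the very first character.
The match spans [0:1] → '8'.
Captured: group 1 = '8'.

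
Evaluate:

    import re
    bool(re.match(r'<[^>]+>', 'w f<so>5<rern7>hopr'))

False

With `match`, the pattern is implicitly anchored at the beginning.
Here position 0 doesn't satisfy it, so the call returns None, and `bool(None)` is False.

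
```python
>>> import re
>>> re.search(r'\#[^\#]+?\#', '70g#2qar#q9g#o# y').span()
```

(3, 9)

The match spans [3:9] → '#2qar#'.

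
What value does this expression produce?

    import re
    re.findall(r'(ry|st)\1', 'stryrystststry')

['ry', 'st']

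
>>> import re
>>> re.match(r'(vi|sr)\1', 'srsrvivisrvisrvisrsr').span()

The backreference `\1` re-matches whatever the first group consumed, character for character.
With `match`, the pattern is implicitly anchored at the beginning.
The match spans [0:4] → 'srsr'.
Captured: group 1 = 'sr'.

(0, 4)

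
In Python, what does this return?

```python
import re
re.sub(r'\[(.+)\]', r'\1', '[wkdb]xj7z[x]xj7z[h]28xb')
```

'wkdb]xj7z[x]xj7z[h28xb'

Matches: at [0:20] → '[wkdb]xj7z[x]xj7z[h]'.
`\1` in the replacement pulls in group 1's text for each match.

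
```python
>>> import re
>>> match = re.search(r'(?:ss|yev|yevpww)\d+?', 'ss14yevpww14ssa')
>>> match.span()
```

(0, 3)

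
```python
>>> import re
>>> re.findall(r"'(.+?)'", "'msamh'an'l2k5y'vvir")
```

Walking the string: at [0:7] match "'msamh'", group 1 = 'msamh'; at [9:16] match "'l2k5y'", group 1 = 'l2k5y'.
Because there's exactly one group, `findall` drops the full match and keeps group 1 from each hit.

['msamh', 'l2k5y']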